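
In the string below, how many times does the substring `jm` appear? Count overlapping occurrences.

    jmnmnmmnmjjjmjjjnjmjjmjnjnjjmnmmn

5

Sliding a length-2 window over the 33 characters (32 positions):
  position 1–2: jm
  position 12–13: jm
  position 18–19: jm
  position 21–22: jm
  position 28–29: jm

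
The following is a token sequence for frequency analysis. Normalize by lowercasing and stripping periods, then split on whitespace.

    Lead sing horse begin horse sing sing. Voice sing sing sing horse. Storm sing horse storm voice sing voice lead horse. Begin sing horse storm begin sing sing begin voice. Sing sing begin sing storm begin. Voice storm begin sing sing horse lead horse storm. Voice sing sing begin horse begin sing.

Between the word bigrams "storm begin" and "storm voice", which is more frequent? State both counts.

"storm begin" (3 vs 2)

"storm begin": 3 occurrences
"storm voice": 2 occurrences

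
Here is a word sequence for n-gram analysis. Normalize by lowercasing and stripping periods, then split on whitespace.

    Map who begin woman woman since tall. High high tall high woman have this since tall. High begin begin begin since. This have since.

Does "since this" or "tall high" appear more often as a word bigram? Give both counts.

"tall high" (3 vs 1)

"since this": 1 occurrence
"tall high": 3 occurrences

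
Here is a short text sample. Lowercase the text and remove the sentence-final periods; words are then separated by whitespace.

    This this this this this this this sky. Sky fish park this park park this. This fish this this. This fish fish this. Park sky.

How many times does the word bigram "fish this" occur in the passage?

Scanning the 24 overlapping bigram windows for "fish this":
  position 17–18: fish this
  position 22–23: fish this

2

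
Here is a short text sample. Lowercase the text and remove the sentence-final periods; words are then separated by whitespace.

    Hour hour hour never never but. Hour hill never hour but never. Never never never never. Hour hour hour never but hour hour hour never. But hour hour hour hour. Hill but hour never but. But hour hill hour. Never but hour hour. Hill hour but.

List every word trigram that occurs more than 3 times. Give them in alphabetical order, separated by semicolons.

hour hour hour; hour never but; never but hour

Trigram counts meeting the condition (more than 3 times):
  hour hour hour: 5
  hour never but: 4
  never but hour: 4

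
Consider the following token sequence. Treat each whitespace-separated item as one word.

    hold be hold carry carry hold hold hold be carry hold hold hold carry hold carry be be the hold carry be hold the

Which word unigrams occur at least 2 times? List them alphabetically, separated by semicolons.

be; carry; hold; the

Unigram counts meeting the condition (at least 2 times):
  be: 5
  carry: 6
  hold: 11
  the: 2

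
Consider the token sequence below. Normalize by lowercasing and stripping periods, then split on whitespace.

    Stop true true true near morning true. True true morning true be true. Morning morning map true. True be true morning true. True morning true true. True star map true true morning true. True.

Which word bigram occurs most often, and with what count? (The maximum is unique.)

"true true", 10 times

Bigram frequencies (highest first):
  true true: 10
  morning true: 5
  true morning: 5
  true be: 2
  be true: 2
  map true: 2
  … (7 more, each ≤ 1)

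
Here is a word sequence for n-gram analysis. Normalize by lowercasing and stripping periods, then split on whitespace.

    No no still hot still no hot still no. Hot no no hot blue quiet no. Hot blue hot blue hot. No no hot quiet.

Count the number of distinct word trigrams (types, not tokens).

25 tokens → 23 trigram windows in total.
Repeated trigrams (each contributes count−1 duplicates):
  hot blue hot: 2
  hot no no: 2
  hot still no: 2
  no hot blue: 2
  no no hot: 2
  still no hot: 2
6 duplicate windows → 23 − 6 = 17 distinct.

17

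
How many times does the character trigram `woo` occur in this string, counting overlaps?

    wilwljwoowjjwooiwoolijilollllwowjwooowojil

Sliding a length-3 window over the 42 characters (40 positions):
  position 7–9: woo
  position 13–15: woo
  position 17–19: woo
  position 34–36: woo

4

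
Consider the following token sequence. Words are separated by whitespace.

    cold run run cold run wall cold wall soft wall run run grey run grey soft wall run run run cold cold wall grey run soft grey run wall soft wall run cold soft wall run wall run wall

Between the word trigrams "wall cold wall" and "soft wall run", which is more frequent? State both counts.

"soft wall run" (4 vs 1)

"wall cold wall": 1 occurrence
"soft wall run": 4 occurrences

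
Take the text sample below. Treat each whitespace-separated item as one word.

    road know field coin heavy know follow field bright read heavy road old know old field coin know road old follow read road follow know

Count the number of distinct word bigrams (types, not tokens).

22

25 tokens → 24 bigram windows in total.
Repeated bigrams (each contributes count−1 duplicates):
  field coin: 2
  road old: 2
2 duplicate windows → 24 − 2 = 22 distinct.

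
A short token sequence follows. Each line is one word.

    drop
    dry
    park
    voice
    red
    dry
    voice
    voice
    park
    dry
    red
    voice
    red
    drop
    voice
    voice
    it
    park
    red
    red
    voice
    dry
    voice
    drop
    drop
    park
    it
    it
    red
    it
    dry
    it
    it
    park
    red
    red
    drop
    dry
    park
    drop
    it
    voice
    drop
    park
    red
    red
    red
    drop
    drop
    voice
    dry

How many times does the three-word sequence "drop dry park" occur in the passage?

2

Scanning the 49 overlapping trigram windows for "drop dry park":
  position 1–3: drop dry park
  position 37–39: drop dry park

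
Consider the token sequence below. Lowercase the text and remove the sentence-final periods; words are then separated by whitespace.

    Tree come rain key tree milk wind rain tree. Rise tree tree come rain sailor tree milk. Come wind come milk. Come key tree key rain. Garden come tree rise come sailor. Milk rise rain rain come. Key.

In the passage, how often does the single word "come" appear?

8

Scanning the 38 tokens for "come":
  position 2: come
  position 13: come
  position 18: come
  position 20: come
  position 22: come
  position 28: come
  position 31: come
  position 37: come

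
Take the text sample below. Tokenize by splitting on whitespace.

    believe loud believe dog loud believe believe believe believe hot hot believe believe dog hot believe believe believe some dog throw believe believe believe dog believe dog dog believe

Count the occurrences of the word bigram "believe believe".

Scanning the 28 overlapping bigram windows for "believe believe":
  position 6–7: believe believe
  position 7–8: believe believe
  position 8–9: believe believe
  position 12–13: believe believe
  position 16–17: believe believe
  position 17–18: believe believe
  position 22–23: believe believe
  position 23–24: believe believe

8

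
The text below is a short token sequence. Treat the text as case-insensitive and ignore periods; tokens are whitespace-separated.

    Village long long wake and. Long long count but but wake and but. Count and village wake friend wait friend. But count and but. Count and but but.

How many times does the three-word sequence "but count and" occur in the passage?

3

Scanning the 26 overlapping trigram windows for "but count and":
  position 13–15: but count and
  position 21–23: but count and
  position 24–26: but count and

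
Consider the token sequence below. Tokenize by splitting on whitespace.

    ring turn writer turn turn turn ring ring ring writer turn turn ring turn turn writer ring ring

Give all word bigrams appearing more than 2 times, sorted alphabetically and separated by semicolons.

Bigram counts meeting the condition (more than 2 times):
  ring ring: 3
  turn turn: 4

ring ring; turn turn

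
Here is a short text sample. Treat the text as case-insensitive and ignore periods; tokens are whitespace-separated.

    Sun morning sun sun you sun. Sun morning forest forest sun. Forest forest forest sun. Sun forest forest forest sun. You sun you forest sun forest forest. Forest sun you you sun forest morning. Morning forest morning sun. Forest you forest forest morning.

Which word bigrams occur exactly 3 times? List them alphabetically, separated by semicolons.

forest morning; sun sun; you sun

Bigram counts meeting the condition (exactly 3 times):
  forest morning: 3
  sun sun: 3
  you sun: 3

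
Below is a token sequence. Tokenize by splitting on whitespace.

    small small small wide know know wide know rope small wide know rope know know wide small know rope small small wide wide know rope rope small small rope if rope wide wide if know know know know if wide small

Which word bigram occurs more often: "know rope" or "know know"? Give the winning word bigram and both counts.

"know know" (5 vs 4)

"know rope": 4 occurrences
"know know": 5 occurrences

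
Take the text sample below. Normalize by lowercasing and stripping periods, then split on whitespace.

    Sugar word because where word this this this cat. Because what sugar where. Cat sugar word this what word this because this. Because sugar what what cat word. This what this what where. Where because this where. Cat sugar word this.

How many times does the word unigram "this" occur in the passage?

10

Scanning the 41 tokens for "this":
  position 6: this
  position 7: this
  position 8: this
  position 17: this
  position 20: this
  position 22: this
  position 29: this
  position 31: this
  position 36: this
  position 41: this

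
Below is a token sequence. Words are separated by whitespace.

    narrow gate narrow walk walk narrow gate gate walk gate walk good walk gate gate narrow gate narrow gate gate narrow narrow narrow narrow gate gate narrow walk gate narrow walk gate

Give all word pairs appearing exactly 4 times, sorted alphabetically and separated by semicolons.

Bigram counts meeting the condition (exactly 4 times):
  gate gate: 4
  walk gate: 4

gate gate; walk gate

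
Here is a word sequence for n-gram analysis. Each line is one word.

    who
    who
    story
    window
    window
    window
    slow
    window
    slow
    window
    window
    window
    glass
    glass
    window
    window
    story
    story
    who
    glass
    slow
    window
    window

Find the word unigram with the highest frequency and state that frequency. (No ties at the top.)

"window", 11 times

Unigram frequencies (highest first):
  window: 11
  who: 3
  story: 3
  slow: 3
  glass: 3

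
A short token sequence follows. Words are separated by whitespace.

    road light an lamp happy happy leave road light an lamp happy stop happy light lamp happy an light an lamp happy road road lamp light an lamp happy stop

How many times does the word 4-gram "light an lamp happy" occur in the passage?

4

Scanning the 27 overlapping 4-gram windows for "light an lamp happy":
  position 2–5: light an lamp happy
  position 9–12: light an lamp happy
  position 19–22: light an lamp happy
  position 26–29: light an lamp happy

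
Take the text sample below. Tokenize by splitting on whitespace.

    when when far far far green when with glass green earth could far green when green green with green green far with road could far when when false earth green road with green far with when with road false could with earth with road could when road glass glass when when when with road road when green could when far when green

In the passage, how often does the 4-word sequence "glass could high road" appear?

0

Scanning the 59 overlapping 4-gram windows for "glass could high road":
  (none found)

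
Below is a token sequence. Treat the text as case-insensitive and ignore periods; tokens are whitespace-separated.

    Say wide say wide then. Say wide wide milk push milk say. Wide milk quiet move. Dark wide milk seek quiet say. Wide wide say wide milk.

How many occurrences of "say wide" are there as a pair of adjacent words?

Scanning the 26 overlapping bigram windows for "say wide":
  position 1–2: say wide
  position 3–4: say wide
  position 6–7: say wide
  position 12–13: say wide
  position 22–23: say wide
  position 25–26: say wide

6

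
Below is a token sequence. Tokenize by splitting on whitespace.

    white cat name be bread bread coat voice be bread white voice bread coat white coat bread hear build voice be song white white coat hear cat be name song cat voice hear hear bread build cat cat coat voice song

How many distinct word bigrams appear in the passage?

41 tokens → 40 bigram windows in total.
Repeated bigrams (each contributes count−1 duplicates):
  be bread: 2
  bread coat: 2
  coat voice: 2
  voice be: 2
  white coat: 2
5 duplicate windows → 40 − 5 = 35 distinct.

35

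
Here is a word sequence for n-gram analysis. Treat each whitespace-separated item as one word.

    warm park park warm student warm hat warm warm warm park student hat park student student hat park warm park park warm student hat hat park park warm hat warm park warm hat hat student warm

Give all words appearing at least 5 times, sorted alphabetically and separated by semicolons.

hat; park; student; warm

Unigram counts meeting the condition (at least 5 times):
  hat: 8
  park: 10
  student: 6
  warm: 12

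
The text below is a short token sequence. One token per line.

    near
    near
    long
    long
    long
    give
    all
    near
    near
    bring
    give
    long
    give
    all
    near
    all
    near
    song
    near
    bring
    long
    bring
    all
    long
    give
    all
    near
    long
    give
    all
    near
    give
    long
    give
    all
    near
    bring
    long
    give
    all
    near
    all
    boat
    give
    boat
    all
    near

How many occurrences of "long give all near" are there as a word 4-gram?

Scanning the 44 overlapping 4-gram windows for "long give all near":
  position 5–8: long give all near
  position 12–15: long give all near
  position 24–27: long give all near
  position 28–31: long give all near
  position 33–36: long give all near
  position 38–41: long give all near

6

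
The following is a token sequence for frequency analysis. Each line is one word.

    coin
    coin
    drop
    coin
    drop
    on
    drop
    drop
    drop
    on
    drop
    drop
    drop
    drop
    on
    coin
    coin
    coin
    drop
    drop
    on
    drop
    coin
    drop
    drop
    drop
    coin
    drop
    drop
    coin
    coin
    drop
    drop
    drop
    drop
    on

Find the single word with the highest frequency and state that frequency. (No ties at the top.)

Unigram frequencies (highest first):
  drop: 21
  coin: 10
  on: 5

"drop", 21 times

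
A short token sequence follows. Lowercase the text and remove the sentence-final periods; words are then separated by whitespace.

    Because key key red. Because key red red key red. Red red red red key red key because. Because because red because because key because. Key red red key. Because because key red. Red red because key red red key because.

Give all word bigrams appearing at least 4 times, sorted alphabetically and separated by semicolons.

because because; because key; key because; key red; red key; red red

Bigram counts meeting the condition (at least 4 times):
  because because: 4
  because key: 6
  key because: 4
  key red: 7
  red key: 5
  red red: 9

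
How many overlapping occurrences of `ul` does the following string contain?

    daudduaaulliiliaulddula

3

Sliding a length-2 window over the 23 characters (22 positions):
  position 9–10: ul
  position 17–18: ul
  position 21–22: ul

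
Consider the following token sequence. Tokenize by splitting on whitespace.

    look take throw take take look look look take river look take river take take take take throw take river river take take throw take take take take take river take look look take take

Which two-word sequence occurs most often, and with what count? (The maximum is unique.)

"take take", 10 times

Bigram frequencies (highest first):
  take take: 10
  look take: 4
  take river: 4
  take throw: 3
  throw take: 3
  look look: 3
  … (4 more, each ≤ 3)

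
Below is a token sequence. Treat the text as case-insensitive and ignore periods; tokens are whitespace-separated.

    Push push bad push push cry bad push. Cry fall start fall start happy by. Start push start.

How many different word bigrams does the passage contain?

13

18 tokens → 17 bigram windows in total.
Repeated bigrams (each contributes count−1 duplicates):
  bad push: 2
  fall start: 2
  push cry: 2
  push push: 2
4 duplicate windows → 17 − 4 = 13 distinct.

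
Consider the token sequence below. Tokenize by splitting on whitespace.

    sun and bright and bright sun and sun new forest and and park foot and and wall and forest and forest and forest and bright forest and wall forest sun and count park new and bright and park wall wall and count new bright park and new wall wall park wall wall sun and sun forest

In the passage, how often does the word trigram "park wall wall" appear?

2

Scanning the 54 overlapping trigram windows for "park wall wall":
  position 38–40: park wall wall
  position 50–52: park wall wall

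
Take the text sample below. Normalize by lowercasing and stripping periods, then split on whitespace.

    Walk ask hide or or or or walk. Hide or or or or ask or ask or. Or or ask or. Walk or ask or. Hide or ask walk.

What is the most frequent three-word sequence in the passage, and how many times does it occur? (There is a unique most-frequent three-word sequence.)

"or or or", 5 times

Trigram frequencies (highest first):
  or or or: 5
  or ask or: 4
  hide or or: 2
  or or ask: 2
  walk ask hide: 1
  ask hide or: 1
  … (12 more, each ≤ 1)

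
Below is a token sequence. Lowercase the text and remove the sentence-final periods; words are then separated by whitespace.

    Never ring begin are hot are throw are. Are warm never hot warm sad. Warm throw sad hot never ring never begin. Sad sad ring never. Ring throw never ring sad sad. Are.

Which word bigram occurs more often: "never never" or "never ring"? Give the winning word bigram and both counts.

"never never": 0 occurrences
"never ring": 4 occurrences

"never ring" (4 vs 0)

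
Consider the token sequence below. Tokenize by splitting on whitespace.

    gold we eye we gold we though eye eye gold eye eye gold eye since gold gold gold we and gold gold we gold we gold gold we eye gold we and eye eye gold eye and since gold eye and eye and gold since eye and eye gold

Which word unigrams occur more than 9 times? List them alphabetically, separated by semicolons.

eye; gold

Unigram counts meeting the condition (more than 9 times):
  eye: 14
  gold: 17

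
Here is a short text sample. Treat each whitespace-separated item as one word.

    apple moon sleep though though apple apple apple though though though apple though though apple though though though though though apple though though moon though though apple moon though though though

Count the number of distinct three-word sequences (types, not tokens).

15

31 tokens → 29 trigram windows in total.
Repeated trigrams (each contributes count−1 duplicates):
  though though apple: 5
  though though though: 5
  apple though though: 4
  though apple though: 3
  moon though though: 2
14 duplicate windows → 29 − 14 = 15 distinct.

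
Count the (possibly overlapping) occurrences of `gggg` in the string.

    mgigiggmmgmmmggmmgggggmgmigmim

Sliding a length-4 window over the 30 characters (27 positions):
  position 18–21: gggg
  position 19–22: gggg

2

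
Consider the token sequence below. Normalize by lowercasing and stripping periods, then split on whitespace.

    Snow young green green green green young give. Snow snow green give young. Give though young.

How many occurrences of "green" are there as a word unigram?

Scanning the 16 tokens for "green":
  position 3: green
  position 4: green
  position 5: green
  position 6: green
  position 11: green

5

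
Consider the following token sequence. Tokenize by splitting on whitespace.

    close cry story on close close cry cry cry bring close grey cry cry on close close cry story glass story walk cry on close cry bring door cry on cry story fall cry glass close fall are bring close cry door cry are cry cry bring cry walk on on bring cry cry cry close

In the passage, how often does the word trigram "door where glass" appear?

0

Scanning the 54 overlapping trigram windows for "door where glass":
  (none found)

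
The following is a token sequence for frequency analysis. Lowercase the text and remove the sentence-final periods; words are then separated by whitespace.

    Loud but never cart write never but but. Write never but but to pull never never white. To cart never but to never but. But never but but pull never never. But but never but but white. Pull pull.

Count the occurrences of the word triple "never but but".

6

Scanning the 37 overlapping trigram windows for "never but but":
  position 6–8: never but but
  position 10–12: never but but
  position 23–25: never but but
  position 26–28: never but but
  position 31–33: never but but
  position 34–36: never but but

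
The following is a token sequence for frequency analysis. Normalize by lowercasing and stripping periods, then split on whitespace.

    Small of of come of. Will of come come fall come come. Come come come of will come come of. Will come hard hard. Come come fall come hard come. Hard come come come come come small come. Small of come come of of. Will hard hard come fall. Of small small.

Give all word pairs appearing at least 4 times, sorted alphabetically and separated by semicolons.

Bigram counts meeting the condition (at least 4 times):
  come come: 12
  come of: 4
  hard come: 4
  of will: 4

come come; come of; hard come; of will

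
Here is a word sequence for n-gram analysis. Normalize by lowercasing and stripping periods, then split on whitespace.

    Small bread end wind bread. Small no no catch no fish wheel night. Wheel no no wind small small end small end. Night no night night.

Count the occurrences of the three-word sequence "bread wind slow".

Scanning the 24 overlapping trigram windows for "bread wind slow":
  (none found)

0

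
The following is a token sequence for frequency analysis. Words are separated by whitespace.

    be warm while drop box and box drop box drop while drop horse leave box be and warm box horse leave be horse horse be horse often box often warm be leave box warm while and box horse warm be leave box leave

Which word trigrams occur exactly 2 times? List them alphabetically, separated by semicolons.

be leave box; warm be leave

Trigram counts meeting the condition (exactly 2 times):
  be leave box: 2
  warm be leave: 2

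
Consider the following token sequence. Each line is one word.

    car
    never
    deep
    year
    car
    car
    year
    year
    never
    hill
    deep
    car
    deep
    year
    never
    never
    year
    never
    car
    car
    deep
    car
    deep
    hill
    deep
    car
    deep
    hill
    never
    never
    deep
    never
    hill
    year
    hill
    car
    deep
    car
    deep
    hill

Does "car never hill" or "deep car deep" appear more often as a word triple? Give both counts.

"car never hill": 0 occurrences
"deep car deep": 4 occurrences

"deep car deep" (4 vs 0)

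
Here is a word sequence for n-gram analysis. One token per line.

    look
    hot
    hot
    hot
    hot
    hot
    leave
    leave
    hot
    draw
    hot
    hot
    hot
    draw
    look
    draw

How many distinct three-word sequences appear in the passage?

11

16 tokens → 14 trigram windows in total.
Repeated trigrams (each contributes count−1 duplicates):
  hot hot hot: 4
3 duplicate windows → 14 − 3 = 11 distinct.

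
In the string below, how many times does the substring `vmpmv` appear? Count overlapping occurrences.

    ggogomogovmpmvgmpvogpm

1

Sliding a length-5 window over the 22 characters (18 positions):
  position 10–14: vmpmv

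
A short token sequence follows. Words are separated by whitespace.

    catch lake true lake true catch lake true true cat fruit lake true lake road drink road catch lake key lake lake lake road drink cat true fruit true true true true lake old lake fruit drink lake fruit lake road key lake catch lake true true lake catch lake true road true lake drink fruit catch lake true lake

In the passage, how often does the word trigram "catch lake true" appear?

Scanning the 58 overlapping trigram windows for "catch lake true":
  position 1–3: catch lake true
  position 6–8: catch lake true
  position 44–46: catch lake true
  position 49–51: catch lake true
  position 57–59: catch lake true

5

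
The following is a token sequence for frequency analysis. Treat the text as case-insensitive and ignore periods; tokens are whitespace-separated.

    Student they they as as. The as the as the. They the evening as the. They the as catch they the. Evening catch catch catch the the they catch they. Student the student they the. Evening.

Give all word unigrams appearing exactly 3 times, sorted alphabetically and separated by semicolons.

Unigram counts meeting the condition (exactly 3 times):
  evening: 3
  student: 3

evening; student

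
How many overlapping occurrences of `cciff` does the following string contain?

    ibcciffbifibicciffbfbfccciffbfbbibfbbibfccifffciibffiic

4

Sliding a length-5 window over the 55 characters (51 positions):
  position 3–7: cciff
  position 14–18: cciff
  position 24–28: cciff
  position 41–45: cciff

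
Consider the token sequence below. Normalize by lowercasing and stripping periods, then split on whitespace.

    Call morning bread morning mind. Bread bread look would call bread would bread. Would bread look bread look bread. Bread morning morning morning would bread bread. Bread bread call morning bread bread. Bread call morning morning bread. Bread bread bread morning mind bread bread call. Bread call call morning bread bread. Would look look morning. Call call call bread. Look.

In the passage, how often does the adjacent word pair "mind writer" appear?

Scanning the 59 overlapping bigram windows for "mind writer":
  (none found)

0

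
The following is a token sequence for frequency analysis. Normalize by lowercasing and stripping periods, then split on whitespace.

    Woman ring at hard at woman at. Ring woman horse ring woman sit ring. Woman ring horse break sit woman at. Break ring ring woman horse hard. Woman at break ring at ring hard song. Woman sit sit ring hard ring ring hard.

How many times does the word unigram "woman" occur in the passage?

Scanning the 43 tokens for "woman":
  position 1: woman
  position 6: woman
  position 9: woman
  position 12: woman
  position 15: woman
  position 20: woman
  position 25: woman
  position 28: woman
  position 36: woman

9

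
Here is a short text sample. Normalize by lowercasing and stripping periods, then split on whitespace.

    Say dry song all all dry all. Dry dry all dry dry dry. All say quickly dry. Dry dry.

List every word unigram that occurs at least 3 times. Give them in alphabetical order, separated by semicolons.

Unigram counts meeting the condition (at least 3 times):
  all: 5
  dry: 10

all; dry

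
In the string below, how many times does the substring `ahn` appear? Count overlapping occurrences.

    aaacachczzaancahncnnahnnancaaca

Sliding a length-3 window over the 31 characters (29 positions):
  position 15–17: ahn
  position 21–23: ahn

2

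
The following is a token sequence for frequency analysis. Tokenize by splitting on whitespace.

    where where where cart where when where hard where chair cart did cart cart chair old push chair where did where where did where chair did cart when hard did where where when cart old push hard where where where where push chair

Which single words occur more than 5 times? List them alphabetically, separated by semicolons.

cart; where

Unigram counts meeting the condition (more than 5 times):
  cart: 6
  where: 16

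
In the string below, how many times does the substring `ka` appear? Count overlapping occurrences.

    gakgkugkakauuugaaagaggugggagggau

2

Sliding a length-2 window over the 32 characters (31 positions):
  position 8–9: ka
  position 10–11: ka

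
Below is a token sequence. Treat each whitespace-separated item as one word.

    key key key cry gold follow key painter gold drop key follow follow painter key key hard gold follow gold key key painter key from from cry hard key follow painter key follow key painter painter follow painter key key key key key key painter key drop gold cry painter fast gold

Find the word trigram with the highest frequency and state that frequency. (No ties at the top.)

Trigram frequencies (highest first):
  key key key: 5
  follow painter key: 3
  follow key painter: 2
  painter key key: 2
  key key painter: 2
  key painter key: 2
  … (34 more, each ≤ 1)

"key key key", 5 times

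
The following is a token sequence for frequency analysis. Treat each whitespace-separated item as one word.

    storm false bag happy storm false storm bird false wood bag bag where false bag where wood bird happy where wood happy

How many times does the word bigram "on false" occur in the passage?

Scanning the 21 overlapping bigram windows for "on false":
  (none found)

0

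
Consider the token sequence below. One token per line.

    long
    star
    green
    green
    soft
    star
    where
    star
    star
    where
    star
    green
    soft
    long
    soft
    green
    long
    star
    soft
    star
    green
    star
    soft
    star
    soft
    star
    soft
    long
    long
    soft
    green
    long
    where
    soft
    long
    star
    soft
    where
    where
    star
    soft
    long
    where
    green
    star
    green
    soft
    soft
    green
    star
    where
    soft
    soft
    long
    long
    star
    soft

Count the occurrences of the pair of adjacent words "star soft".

7

Scanning the 56 overlapping bigram windows for "star soft":
  position 18–19: star soft
  position 22–23: star soft
  position 24–25: star soft
  position 26–27: star soft
  position 36–37: star soft
  position 40–41: star soft
  position 56–57: star soft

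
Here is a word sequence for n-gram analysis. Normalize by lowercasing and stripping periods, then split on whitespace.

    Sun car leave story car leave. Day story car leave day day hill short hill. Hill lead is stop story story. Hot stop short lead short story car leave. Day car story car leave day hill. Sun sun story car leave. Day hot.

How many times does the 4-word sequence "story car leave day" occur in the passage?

Scanning the 40 overlapping 4-gram windows for "story car leave day":
  position 4–7: story car leave day
  position 8–11: story car leave day
  position 27–30: story car leave day
  position 32–35: story car leave day
  position 39–42: story car leave day

5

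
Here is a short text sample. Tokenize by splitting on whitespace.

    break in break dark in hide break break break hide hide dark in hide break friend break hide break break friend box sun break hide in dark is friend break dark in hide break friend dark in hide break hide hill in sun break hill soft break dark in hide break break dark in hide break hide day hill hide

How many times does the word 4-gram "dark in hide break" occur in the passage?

6

Scanning the 57 overlapping 4-gram windows for "dark in hide break":
  position 4–7: dark in hide break
  position 12–15: dark in hide break
  position 31–34: dark in hide break
  position 36–39: dark in hide break
  position 48–51: dark in hide break
  position 53–56: dark in hide break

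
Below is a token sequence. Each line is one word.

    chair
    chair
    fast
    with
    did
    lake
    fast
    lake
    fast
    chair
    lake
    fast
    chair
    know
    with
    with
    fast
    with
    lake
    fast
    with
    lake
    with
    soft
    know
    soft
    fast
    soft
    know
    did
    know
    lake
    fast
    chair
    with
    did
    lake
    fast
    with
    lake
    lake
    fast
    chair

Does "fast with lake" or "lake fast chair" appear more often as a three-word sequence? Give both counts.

"fast with lake": 3 occurrences
"lake fast chair": 4 occurrences

"lake fast chair" (4 vs 3)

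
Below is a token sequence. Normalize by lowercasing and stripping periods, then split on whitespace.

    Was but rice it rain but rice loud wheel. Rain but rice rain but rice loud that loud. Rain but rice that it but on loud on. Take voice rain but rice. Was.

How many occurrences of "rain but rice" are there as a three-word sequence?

Scanning the 31 overlapping trigram windows for "rain but rice":
  position 5–7: rain but rice
  position 10–12: rain but rice
  position 13–15: rain but rice
  position 19–21: rain but rice
  position 30–32: rain but rice

5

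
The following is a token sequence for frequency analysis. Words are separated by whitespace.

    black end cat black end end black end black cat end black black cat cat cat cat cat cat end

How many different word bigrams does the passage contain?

9

20 tokens → 19 bigram windows in total.
Repeated bigrams (each contributes count−1 duplicates):
  cat cat: 5
  black end: 3
  end black: 3
  black cat: 2
  cat end: 2
10 duplicate windows → 19 − 10 = 9 distinct.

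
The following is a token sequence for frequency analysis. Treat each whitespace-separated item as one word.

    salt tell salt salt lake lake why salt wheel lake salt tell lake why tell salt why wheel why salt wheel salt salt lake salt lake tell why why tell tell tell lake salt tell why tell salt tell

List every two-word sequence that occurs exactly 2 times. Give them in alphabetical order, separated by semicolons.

Bigram counts meeting the condition (exactly 2 times):
  lake why: 2
  salt salt: 2
  salt wheel: 2
  tell lake: 2
  tell tell: 2
  tell why: 2
  why salt: 2

lake why; salt salt; salt wheel; tell lake; tell tell; tell why; why salt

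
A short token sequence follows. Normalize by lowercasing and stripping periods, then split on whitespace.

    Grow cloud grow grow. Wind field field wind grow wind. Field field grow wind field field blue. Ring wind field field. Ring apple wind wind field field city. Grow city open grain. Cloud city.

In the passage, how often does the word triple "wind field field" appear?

Scanning the 32 overlapping trigram windows for "wind field field":
  position 5–7: wind field field
  position 10–12: wind field field
  position 14–16: wind field field
  position 19–21: wind field field
  position 25–27: wind field field

5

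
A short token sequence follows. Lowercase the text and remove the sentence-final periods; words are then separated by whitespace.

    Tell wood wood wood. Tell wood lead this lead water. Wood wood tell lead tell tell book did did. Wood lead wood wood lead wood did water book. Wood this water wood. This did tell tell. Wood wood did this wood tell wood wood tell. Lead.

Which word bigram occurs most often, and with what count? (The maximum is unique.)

"wood wood", 6 times

Bigram frequencies (highest first):
  wood wood: 6
  tell wood: 4
  wood tell: 4
  wood lead: 3
  water wood: 2
  tell lead: 2
  … (20 more, each ≤ 2)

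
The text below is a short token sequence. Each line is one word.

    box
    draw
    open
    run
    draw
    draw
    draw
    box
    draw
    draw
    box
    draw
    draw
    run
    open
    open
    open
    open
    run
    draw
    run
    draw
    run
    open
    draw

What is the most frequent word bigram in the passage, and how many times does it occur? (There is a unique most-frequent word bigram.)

"draw draw", 4 times

Bigram frequencies (highest first):
  draw draw: 4
  box draw: 3
  run draw: 3
  draw run: 3
  open open: 3
  open run: 2
  … (4 more, each ≤ 2)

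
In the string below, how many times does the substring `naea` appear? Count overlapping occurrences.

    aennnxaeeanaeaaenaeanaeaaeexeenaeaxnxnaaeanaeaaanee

Sliding a length-4 window over the 51 characters (48 positions):
  position 11–14: naea
  position 17–20: naea
  position 21–24: naea
  position 31–34: naea
  position 43–46: naea

5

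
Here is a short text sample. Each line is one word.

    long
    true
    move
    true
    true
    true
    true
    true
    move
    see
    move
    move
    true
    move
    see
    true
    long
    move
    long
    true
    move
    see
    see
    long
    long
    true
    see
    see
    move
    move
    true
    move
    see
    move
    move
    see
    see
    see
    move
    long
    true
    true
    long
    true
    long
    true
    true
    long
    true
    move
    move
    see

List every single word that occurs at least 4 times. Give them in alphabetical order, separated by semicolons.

Unigram counts meeting the condition (at least 4 times):
  long: 9
  move: 15
  see: 11
  true: 17

long; move; see; true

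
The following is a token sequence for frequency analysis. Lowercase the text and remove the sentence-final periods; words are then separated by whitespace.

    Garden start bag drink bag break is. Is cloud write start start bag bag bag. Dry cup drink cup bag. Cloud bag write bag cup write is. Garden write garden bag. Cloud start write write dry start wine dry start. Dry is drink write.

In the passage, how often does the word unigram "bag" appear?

Scanning the 44 tokens for "bag":
  position 3: bag
  position 5: bag
  position 13: bag
  position 14: bag
  position 15: bag
  position 20: bag
  position 22: bag
  position 24: bag
  position 31: bag

9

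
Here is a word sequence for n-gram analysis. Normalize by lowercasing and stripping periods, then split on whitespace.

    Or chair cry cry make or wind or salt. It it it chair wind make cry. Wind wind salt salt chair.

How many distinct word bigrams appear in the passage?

19

21 tokens → 20 bigram windows in total.
Repeated bigrams (each contributes count−1 duplicates):
  it it: 2
1 duplicate windows → 20 − 1 = 19 distinct.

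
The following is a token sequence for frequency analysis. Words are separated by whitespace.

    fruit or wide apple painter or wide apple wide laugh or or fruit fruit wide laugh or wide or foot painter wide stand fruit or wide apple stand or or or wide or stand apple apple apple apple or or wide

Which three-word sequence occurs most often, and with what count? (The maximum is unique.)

"or wide apple", 3 times

Trigram frequencies (highest first):
  or wide apple: 3
  fruit or wide: 2
  wide laugh or: 2
  or wide or: 2
  or or wide: 2
  apple apple apple: 2
  … (26 more, each ≤ 1)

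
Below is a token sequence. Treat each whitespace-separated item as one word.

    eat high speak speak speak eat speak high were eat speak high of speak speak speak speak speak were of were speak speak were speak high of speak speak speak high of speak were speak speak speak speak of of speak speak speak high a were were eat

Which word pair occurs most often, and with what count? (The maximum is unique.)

Bigram frequencies (highest first):
  speak speak: 14
  speak high: 5
  of speak: 4
  high of: 3
  speak were: 3
  were speak: 3
  … (13 more, each ≤ 2)

"speak speak", 14 times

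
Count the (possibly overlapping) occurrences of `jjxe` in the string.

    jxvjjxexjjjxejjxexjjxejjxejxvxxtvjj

Sliding a length-4 window over the 35 characters (32 positions):
  position 4–7: jjxe
  position 10–13: jjxe
  position 14–17: jjxe
  position 19–22: jjxe
  position 23–26: jjxe

5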